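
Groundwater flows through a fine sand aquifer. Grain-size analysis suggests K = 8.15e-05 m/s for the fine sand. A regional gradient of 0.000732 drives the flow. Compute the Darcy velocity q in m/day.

0.00515

Convert K: 8.15e-05 m/s × 86400 = 7.042 m/day.
Hydraulic gradient i = 0.000732.
Specific discharge q = K · i = 7.042 × 0.0007320 = 0.005154 m/day.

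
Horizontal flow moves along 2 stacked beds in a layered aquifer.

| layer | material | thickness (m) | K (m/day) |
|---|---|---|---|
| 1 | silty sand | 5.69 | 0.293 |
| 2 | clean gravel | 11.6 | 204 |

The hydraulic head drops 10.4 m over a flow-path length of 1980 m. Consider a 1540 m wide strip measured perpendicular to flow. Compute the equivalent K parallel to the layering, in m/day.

Flow is parallel to layering, so each bed carries its own Darcy discharge and the transmissivities add.
Σ(K_i·b_i) = 0.293×5.69 + 204×11.6 = 2368 m²/day.
Total thickness b = 17.29 m, so K_eq = Σ(K_i·b_i)/b = 137.0 m/day.

137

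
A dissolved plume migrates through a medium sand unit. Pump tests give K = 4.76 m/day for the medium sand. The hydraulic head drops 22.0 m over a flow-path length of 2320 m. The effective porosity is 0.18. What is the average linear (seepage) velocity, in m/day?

Hydraulic gradient i = Δh / L = 22.0 / 2320 = 0.009483.
Darcy flux q = K · i = 4.760 × 0.009483 = 0.04514 m/day.
Seepage velocity v = q / n_e = 0.04514 / 0.18 = 0.2508 m/day.

0.251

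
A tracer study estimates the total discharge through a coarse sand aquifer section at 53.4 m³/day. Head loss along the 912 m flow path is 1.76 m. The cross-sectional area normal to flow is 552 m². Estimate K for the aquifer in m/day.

Hydraulic gradient i = Δh / L = 1.76 / 912 = 0.001930.
From Q = K·A·i, K = Q / (A·i) = 53.4 / (552.0 × 0.001930) = 50.13 m/day.

50.1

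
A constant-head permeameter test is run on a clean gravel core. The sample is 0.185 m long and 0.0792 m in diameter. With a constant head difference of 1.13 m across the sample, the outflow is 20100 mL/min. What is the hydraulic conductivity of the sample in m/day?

962

Cross-sectional area A = π·(d/2)² = π × (0.0792/2)² = 0.004927 m².
Convert discharge: 20100 mL/min = 0.0003350 m³/s.
Darcy's law rearranged: K = Q·L / (A·Δh) = 0.0003350 × 0.185 / (0.004927 × 1.13) = 0.01113 m/s = 961.9 m/day.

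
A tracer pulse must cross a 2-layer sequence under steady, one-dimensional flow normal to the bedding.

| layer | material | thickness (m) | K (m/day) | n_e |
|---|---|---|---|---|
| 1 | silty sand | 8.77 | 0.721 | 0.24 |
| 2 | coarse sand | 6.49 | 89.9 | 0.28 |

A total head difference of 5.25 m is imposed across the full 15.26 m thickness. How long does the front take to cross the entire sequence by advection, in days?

With flow normal to the layers, continuity requires the same specific discharge q through every layer.
Σ(b_i/K_i) = 8.77/0.721 + 6.49/89.9 = 12.24 d.
q = Δh / Σ(b_i/K_i) = 5.25 / 12.24 = 0.4291 m/day.
In each layer the seepage velocity is v_i = q/n_i, so the layer transit time is t_i = b_i·n_i / q:
  layer 1 (silty sand): t_1 = 8.77 × 0.24 / 0.4291 = 4.906 d
  layer 2 (coarse sand): t_2 = 6.49 × 0.28 / 0.4291 = 4.235 d
Total t = Σ t_i = 9.141 days.

9.14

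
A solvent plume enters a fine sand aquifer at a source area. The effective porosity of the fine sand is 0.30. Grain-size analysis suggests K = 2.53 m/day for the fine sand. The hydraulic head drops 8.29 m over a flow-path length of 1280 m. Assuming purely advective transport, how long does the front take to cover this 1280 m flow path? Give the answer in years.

Hydraulic gradient i = Δh / L = 8.29 / 1280 = 0.006477.
Darcy flux q = K · i = 2.530 × 0.006477 = 0.01639 m/day.
Seepage velocity v = q / n_e = 0.01639 / 0.30 = 0.05462 m/day.
Travel time t = L / v = 1280 / 0.05462 = 23435 days = 64.16 years.

64.2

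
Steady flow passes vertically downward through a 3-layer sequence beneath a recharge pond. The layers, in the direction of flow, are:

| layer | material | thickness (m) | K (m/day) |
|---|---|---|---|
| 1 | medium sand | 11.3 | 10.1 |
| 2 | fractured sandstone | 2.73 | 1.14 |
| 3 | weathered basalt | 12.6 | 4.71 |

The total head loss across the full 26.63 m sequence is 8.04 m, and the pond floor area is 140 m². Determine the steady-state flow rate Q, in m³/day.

Flow is perpendicular to layering, so the layers act in series and the equivalent K is the thickness-weighted harmonic mean.
Total thickness L = 11.3 + 2.73 + 12.6 = 26.63 m.
Σ(b_i/K_i) = 11.3/10.1 + 2.73/1.14 + 12.6/4.71 = 6.189 d.
K_eq = L / Σ(b_i/K_i) = 26.63 / 6.189 = 4.303 m/day.
Q = K_eq · A · (Δh/L) = 4.303 × 140 × (8.04/26.63) = 181.9 m³/day.

182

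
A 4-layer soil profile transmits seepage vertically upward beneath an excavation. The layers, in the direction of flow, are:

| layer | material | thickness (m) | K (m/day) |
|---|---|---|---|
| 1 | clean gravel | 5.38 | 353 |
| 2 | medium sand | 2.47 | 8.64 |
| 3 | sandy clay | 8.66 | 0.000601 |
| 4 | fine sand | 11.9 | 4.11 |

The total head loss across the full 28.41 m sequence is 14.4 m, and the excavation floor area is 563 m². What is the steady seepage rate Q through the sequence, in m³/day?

Flow is perpendicular to layering, so the layers act in series and the equivalent K is the thickness-weighted harmonic mean.
Total thickness L = 5.38 + 2.47 + 8.66 + 11.9 = 28.41 m.
Σ(b_i/K_i) = 5.38/353 + 2.47/8.64 + 8.66/0.000601 + 11.9/4.11 = 14413 d.
K_eq = L / Σ(b_i/K_i) = 28.41 / 14413 = 0.001971 m/day.
Q = K_eq · A · (Δh/L) = 0.001971 × 563 × (14.4/28.41) = 0.5625 m³/day.

0.563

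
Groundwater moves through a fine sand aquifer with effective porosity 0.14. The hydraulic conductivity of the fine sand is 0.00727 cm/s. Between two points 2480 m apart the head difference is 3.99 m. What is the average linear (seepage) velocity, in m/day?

Convert K: 0.00727 cm/s × 864 = 6.281 m/day.
Hydraulic gradient i = Δh / L = 3.99 / 2480 = 0.001609.
Darcy flux q = K · i = 6.281 × 0.001609 = 0.01011 m/day.
Seepage velocity v = q / n_e = 0.01011 / 0.14 = 0.07218 m/day.

0.0722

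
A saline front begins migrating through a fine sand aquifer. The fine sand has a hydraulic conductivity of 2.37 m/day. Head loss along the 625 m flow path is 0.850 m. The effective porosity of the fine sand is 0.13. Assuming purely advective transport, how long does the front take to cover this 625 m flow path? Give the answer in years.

69.0

Hydraulic gradient i = Δh / L = 0.850 / 625 = 0.001360.
Darcy flux q = K · i = 2.370 × 0.001360 = 0.003223 m/day.
Seepage velocity v = q / n_e = 0.003223 / 0.13 = 0.02479 m/day.
Travel time t = L / v = 625 / 0.02479 = 25208 days = 69.02 years.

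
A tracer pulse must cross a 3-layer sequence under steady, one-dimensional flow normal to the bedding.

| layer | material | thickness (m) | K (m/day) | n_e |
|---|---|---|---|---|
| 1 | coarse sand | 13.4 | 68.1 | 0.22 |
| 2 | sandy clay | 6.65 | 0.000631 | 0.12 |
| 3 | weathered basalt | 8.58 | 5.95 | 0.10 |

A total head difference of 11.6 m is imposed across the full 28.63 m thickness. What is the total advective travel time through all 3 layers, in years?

11.5

With flow normal to the layers, continuity requires the same specific discharge q through every layer.
Σ(b_i/K_i) = 13.4/68.1 + 6.65/0.000631 + 8.58/5.95 = 10540 d.
q = Δh / Σ(b_i/K_i) = 11.6 / 10540 = 0.001101 m/day.
In each layer the seepage velocity is v_i = q/n_i, so the layer transit time is t_i = b_i·n_i / q:
  layer 1 (coarse sand): t_1 = 13.4 × 0.22 / 0.001101 = 2679 d
  layer 2 (sandy clay): t_2 = 6.65 × 0.12 / 0.001101 = 725.1 d
  layer 3 (weathered basalt): t_3 = 8.58 × 0.10 / 0.001101 = 779.6 d
Total t = Σ t_i = 4183 days = 11.45 years.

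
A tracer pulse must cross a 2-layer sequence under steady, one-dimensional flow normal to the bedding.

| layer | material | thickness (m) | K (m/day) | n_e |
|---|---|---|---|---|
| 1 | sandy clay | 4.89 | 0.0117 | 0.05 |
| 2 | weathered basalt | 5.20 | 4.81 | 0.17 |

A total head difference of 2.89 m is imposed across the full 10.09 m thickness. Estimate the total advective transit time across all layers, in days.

164

With flow normal to the layers, continuity requires the same specific discharge q through every layer.
Σ(b_i/K_i) = 4.89/0.0117 + 5.20/4.81 = 419.0 d.
q = Δh / Σ(b_i/K_i) = 2.89 / 419.0 = 0.006897 m/day.
In each layer the seepage velocity is v_i = q/n_i, so the layer transit time is t_i = b_i·n_i / q:
  layer 1 (sandy clay): t_1 = 4.89 × 0.05 / 0.006897 = 35.45 d
  layer 2 (weathered basalt): t_2 = 5.20 × 0.17 / 0.006897 = 128.2 d
Total t = Σ t_i = 163.6 days.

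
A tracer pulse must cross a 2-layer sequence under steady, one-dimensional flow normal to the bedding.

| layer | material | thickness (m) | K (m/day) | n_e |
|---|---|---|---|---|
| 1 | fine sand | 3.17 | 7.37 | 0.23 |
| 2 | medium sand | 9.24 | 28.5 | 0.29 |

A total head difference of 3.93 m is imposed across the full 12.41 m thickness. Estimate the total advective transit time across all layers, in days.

0.654

With flow normal to the layers, continuity requires the same specific discharge q through every layer.
Σ(b_i/K_i) = 3.17/7.37 + 9.24/28.5 = 0.7543 d.
q = Δh / Σ(b_i/K_i) = 3.93 / 0.7543 = 5.210 m/day.
In each layer the seepage velocity is v_i = q/n_i, so the layer transit time is t_i = b_i·n_i / q:
  layer 1 (fine sand): t_1 = 3.17 × 0.23 / 5.210 = 0.1399 d
  layer 2 (medium sand): t_2 = 9.24 × 0.29 / 5.210 = 0.5143 d
Total t = Σ t_i = 0.6543 days.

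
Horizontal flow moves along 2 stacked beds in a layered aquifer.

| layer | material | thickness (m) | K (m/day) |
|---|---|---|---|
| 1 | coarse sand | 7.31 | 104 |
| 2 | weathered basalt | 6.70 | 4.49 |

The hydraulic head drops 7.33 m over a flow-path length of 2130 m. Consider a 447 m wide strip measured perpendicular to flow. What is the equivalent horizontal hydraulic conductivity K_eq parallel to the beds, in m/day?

Flow is parallel to layering, so each bed carries its own Darcy discharge and the transmissivities add.
Σ(K_i·b_i) = 104×7.31 + 4.49×6.70 = 790.3 m²/day.
Total thickness b = 14.01 m, so K_eq = Σ(K_i·b_i)/b = 56.41 m/day.

56.4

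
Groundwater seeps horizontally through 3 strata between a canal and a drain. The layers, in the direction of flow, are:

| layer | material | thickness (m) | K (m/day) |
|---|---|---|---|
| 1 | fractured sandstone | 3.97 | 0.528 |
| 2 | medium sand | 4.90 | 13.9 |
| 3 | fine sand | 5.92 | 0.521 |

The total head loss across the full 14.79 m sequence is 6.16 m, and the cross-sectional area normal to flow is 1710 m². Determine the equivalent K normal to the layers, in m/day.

0.769

Flow is perpendicular to layering, so the layers act in series and the equivalent K is the thickness-weighted harmonic mean.
Total thickness L = 3.97 + 4.90 + 5.92 = 14.79 m.
Σ(b_i/K_i) = 3.97/0.528 + 4.90/13.9 + 5.92/0.521 = 19.23 d.
K_eq = L / Σ(b_i/K_i) = 14.79 / 19.23 = 0.7689 m/day.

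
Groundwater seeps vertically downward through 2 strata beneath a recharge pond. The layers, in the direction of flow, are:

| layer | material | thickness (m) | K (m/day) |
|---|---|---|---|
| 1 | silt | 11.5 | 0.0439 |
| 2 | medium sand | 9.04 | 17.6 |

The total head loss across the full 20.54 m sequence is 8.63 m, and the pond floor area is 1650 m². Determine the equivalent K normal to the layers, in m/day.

0.0783

Flow is perpendicular to layering, so the layers act in series and the equivalent K is the thickness-weighted harmonic mean.
Total thickness L = 11.5 + 9.04 = 20.54 m.
Σ(b_i/K_i) = 11.5/0.0439 + 9.04/17.6 = 262.5 d.
K_eq = L / Σ(b_i/K_i) = 20.54 / 262.5 = 0.07826 m/day.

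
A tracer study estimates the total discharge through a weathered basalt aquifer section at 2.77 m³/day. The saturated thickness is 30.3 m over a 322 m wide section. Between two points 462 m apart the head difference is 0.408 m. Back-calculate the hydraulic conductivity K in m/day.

Cross-sectional area A = 322 × 30.3 = 9757 m².
Hydraulic gradient i = Δh / L = 0.408 / 462 = 0.0008831.
From Q = K·A·i, K = Q / (A·i) = 2.77 / (9757 × 0.0008831) = 0.3215 m/day.

0.321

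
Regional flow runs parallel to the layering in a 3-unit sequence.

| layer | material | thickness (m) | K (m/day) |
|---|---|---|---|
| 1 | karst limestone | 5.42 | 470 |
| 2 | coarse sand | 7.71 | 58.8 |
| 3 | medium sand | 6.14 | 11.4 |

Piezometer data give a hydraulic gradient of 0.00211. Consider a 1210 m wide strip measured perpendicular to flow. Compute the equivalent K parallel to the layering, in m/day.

159

Flow is parallel to layering, so each bed carries its own Darcy discharge and the transmissivities add.
Σ(K_i·b_i) = 470×5.42 + 58.8×7.71 + 11.4×6.14 = 3071 m²/day.
Total thickness b = 19.27 m, so K_eq = Σ(K_i·b_i)/b = 159.4 m/day.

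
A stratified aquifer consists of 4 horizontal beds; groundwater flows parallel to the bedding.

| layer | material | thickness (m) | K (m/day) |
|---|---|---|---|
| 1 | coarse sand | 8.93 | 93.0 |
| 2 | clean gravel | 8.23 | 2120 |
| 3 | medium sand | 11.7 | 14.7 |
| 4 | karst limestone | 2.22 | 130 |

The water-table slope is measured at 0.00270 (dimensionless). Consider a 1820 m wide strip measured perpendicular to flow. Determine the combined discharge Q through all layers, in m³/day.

Flow is parallel to layering, so each bed carries its own Darcy discharge and the transmissivities add.
Σ(K_i·b_i) = 93.0×8.93 + 2120×8.23 + 14.7×11.7 + 130×2.22 = 18739 m²/day.
Hydraulic gradient i = 0.00270.
Q = Σ(K_i·b_i) · W · i = 18739 × 1820 × 0.002700 = 92082 m³/day.

92100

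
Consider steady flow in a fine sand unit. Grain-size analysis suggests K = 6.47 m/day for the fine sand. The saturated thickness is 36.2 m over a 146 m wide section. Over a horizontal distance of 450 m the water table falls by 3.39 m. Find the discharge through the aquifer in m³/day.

Cross-sectional area A = 146 × 36.2 = 5285 m².
Hydraulic gradient i = Δh / L = 3.39 / 450 = 0.007533.
Darcy's law: Q = K · A · i = 6.470 × 5285 × 0.007533 = 257.6 m³/day.

258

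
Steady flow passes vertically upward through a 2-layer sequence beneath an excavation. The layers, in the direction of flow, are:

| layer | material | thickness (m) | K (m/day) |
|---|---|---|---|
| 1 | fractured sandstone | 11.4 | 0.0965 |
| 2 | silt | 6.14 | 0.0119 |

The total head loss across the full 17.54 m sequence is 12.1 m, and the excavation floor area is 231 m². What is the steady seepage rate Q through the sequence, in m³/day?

4.41

Flow is perpendicular to layering, so the layers act in series and the equivalent K is the thickness-weighted harmonic mean.
Total thickness L = 11.4 + 6.14 = 17.54 m.
Σ(b_i/K_i) = 11.4/0.0965 + 6.14/0.0119 = 634.1 d.
K_eq = L / Σ(b_i/K_i) = 17.54 / 634.1 = 0.02766 m/day.
Q = K_eq · A · (Δh/L) = 0.02766 × 231 × (12.1/17.54) = 4.408 m³/day.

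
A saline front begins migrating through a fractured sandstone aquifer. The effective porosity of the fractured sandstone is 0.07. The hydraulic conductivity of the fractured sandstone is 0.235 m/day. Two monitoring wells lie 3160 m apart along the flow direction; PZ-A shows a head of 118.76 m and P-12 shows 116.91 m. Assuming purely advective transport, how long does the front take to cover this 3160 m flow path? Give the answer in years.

Hydraulic gradient i = (118.76 − 116.91) / 3160 = 1.85 / 3160 = 0.0005854.
Darcy flux q = K · i = 0.2350 × 0.0005854 = 0.0001376 m/day.
Seepage velocity v = q / n_e = 0.0001376 / 0.07 = 0.001965 m/day.
Travel time t = L / v = 3160 / 0.001965 = 1.608e+06 days = 4402 years.

4400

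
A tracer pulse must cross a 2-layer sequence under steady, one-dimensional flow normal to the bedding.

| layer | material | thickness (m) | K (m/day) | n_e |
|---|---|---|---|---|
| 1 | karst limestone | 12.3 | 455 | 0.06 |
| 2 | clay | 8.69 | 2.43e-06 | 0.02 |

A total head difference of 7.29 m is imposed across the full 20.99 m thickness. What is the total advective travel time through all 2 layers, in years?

1220

With flow normal to the layers, continuity requires the same specific discharge q through every layer.
Σ(b_i/K_i) = 12.3/455 + 8.69/2.43e-06 = 3.576e+06 d.
q = Δh / Σ(b_i/K_i) = 7.29 / 3.576e+06 = 2.039e-06 m/day.
In each layer the seepage velocity is v_i = q/n_i, so the layer transit time is t_i = b_i·n_i / q:
  layer 1 (karst limestone): t_1 = 12.3 × 0.06 / 2.039e-06 = 3.620e+05 d
  layer 2 (clay): t_2 = 8.69 × 0.02 / 2.039e-06 = 85258 d
Total t = Σ t_i = 4.473e+05 days = 1225 years.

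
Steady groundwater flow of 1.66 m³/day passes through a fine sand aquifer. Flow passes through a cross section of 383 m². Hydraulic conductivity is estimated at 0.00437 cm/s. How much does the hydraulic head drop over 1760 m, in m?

2.02

Convert K: 0.00437 cm/s × 864 = 3.776 m/day.
From Q = K·A·i, i = Q / (K·A) = 1.66 / (3.776 × 383.0) = 0.001148.
Head loss Δh = i · L = 0.001148 × 1760 = 2.020 m.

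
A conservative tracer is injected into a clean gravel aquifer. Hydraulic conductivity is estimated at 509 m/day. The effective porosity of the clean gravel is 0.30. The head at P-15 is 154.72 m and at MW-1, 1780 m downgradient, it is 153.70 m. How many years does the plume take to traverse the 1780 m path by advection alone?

5.01

Hydraulic gradient i = (154.72 − 153.70) / 1780 = 1.02 / 1780 = 0.0005730.
Darcy flux q = K · i = 509.0 × 0.0005730 = 0.2917 m/day.
Seepage velocity v = q / n_e = 0.2917 / 0.30 = 0.9722 m/day.
Travel time t = L / v = 1780 / 0.9722 = 1831 days = 5.012 years.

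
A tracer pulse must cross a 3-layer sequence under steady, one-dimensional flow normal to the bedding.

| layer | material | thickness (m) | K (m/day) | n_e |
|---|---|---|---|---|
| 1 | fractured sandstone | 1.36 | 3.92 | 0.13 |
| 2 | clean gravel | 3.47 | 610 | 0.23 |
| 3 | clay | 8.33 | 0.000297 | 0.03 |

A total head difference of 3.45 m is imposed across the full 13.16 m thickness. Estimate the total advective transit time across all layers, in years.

27.3

With flow normal to the layers, continuity requires the same specific discharge q through every layer.
Σ(b_i/K_i) = 1.36/3.92 + 3.47/610 + 8.33/0.000297 = 28047 d.
q = Δh / Σ(b_i/K_i) = 3.45 / 28047 = 0.0001230 m/day.
In each layer the seepage velocity is v_i = q/n_i, so the layer transit time is t_i = b_i·n_i / q:
  layer 1 (fractured sandstone): t_1 = 1.36 × 0.13 / 0.0001230 = 1437 d
  layer 2 (clean gravel): t_2 = 3.47 × 0.23 / 0.0001230 = 6488 d
  layer 3 (clay): t_3 = 8.33 × 0.03 / 0.0001230 = 2032 d
Total t = Σ t_i = 9957 days = 27.26 years.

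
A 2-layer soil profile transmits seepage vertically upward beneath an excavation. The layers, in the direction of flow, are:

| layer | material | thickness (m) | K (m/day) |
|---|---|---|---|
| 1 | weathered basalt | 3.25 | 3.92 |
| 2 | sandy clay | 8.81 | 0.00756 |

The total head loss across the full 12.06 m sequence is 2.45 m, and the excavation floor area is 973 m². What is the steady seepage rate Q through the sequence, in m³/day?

Flow is perpendicular to layering, so the layers act in series and the equivalent K is the thickness-weighted harmonic mean.
Total thickness L = 3.25 + 8.81 = 12.06 m.
Σ(b_i/K_i) = 3.25/3.92 + 8.81/0.00756 = 1166 d.
K_eq = L / Σ(b_i/K_i) = 12.06 / 1166 = 0.01034 m/day.
Q = K_eq · A · (Δh/L) = 0.01034 × 973 × (2.45/12.06) = 2.044 m³/day.

2.04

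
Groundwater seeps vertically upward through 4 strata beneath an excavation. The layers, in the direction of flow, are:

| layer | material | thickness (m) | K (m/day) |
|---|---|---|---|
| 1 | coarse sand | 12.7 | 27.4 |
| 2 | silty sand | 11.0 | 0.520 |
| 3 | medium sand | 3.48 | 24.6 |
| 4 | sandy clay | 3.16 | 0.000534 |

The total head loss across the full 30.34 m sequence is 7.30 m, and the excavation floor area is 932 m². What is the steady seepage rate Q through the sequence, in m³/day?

Flow is perpendicular to layering, so the layers act in series and the equivalent K is the thickness-weighted harmonic mean.
Total thickness L = 12.7 + 11.0 + 3.48 + 3.16 = 30.34 m.
Σ(b_i/K_i) = 12.7/27.4 + 11.0/0.520 + 3.48/24.6 + 3.16/0.000534 = 5939 d.
K_eq = L / Σ(b_i/K_i) = 30.34 / 5939 = 0.005108 m/day.
Q = K_eq · A · (Δh/L) = 0.005108 × 932 × (7.30/30.34) = 1.146 m³/day.

1.15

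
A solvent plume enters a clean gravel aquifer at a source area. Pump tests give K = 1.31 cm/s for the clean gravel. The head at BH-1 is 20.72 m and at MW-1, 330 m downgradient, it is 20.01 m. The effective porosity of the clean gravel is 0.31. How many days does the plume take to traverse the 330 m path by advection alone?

42.0

Convert K: 1.31 cm/s × 864 = 1132 m/day.
Hydraulic gradient i = (20.72 − 20.01) / 330 = 0.71 / 330 = 0.002152.
Darcy flux q = K · i = 1132 × 0.002152 = 2.435 m/day.
Seepage velocity v = q / n_e = 2.435 / 0.31 = 7.855 m/day.
Travel time t = L / v = 330 / 7.855 = 42.01 days.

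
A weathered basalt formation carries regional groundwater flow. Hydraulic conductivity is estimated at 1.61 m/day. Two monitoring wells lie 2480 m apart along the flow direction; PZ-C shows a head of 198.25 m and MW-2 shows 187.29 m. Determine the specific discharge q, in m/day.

0.00712

Hydraulic gradient i = (198.25 − 187.29) / 2480 = 10.96 / 2480 = 0.004419.
Specific discharge q = K · i = 1.610 × 0.004419 = 0.007115 m/day.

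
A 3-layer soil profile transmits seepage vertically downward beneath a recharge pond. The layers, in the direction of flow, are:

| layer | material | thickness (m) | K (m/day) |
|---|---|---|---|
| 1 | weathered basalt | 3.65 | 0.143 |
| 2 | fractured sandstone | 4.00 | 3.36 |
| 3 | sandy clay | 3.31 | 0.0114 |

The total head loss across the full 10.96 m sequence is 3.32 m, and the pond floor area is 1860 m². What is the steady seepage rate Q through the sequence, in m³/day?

19.5

Flow is perpendicular to layering, so the layers act in series and the equivalent K is the thickness-weighted harmonic mean.
Total thickness L = 3.65 + 4.00 + 3.31 = 10.96 m.
Σ(b_i/K_i) = 3.65/0.143 + 4.00/3.36 + 3.31/0.0114 = 317.1 d.
K_eq = L / Σ(b_i/K_i) = 10.96 / 317.1 = 0.03457 m/day.
Q = K_eq · A · (Δh/L) = 0.03457 × 1860 × (3.32/10.96) = 19.48 m³/day.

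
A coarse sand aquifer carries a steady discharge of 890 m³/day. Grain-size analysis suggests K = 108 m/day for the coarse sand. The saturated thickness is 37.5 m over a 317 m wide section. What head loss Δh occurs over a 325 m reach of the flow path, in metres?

0.225

Cross-sectional area A = 317 × 37.5 = 11888 m².
From Q = K·A·i, i = Q / (K·A) = 890 / (108.0 × 11888) = 0.0006932.
Head loss Δh = i · L = 0.0006932 × 325 = 0.2253 m.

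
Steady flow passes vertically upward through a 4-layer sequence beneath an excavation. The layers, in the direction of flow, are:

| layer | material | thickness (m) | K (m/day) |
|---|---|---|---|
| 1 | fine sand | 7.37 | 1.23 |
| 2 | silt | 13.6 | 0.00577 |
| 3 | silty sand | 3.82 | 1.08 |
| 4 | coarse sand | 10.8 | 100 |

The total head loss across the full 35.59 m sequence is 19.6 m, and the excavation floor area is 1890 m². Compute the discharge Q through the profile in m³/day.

15.7

Flow is perpendicular to layering, so the layers act in series and the equivalent K is the thickness-weighted harmonic mean.
Total thickness L = 7.37 + 13.6 + 3.82 + 10.8 = 35.59 m.
Σ(b_i/K_i) = 7.37/1.23 + 13.6/0.00577 + 3.82/1.08 + 10.8/100 = 2367 d.
K_eq = L / Σ(b_i/K_i) = 35.59 / 2367 = 0.01504 m/day.
Q = K_eq · A · (Δh/L) = 0.01504 × 1890 × (19.6/35.59) = 15.65 m³/day.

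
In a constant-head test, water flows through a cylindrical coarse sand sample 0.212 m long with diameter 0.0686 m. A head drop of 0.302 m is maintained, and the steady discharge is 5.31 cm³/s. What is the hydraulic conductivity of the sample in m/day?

87.1

Cross-sectional area A = π·(d/2)² = π × (0.0686/2)² = 0.003696 m².
Convert discharge: 5.31 cm³/s = 5.310e-06 m³/s.
Darcy's law rearranged: K = Q·L / (A·Δh) = 5.310e-06 × 0.212 / (0.003696 × 0.302) = 0.001009 m/s = 87.14 m/day.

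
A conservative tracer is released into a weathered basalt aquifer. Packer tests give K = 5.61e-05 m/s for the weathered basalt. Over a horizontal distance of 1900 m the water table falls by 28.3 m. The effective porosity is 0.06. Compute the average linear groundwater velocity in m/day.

1.20

Convert K: 5.61e-05 m/s × 86400 = 4.847 m/day.
Hydraulic gradient i = Δh / L = 28.3 / 1900 = 0.01489.
Darcy flux q = K · i = 4.847 × 0.01489 = 0.07220 m/day.
Seepage velocity v = q / n_e = 0.07220 / 0.06 = 1.203 m/day.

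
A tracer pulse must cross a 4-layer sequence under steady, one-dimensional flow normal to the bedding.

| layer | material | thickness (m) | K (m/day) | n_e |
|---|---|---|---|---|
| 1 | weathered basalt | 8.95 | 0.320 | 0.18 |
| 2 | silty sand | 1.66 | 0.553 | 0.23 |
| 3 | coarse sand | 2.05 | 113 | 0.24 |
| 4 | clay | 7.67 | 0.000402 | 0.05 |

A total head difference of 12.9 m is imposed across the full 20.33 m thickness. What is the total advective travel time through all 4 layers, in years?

With flow normal to the layers, continuity requires the same specific discharge q through every layer.
Σ(b_i/K_i) = 8.95/0.320 + 1.66/0.553 + 2.05/113 + 7.67/0.000402 = 19111 d.
q = Δh / Σ(b_i/K_i) = 12.9 / 19111 = 0.0006750 m/day.
In each layer the seepage velocity is v_i = q/n_i, so the layer transit time is t_i = b_i·n_i / q:
  layer 1 (weathered basalt): t_1 = 8.95 × 0.18 / 0.0006750 = 2387 d
  layer 2 (silty sand): t_2 = 1.66 × 0.23 / 0.0006750 = 565.6 d
  layer 3 (coarse sand): t_3 = 2.05 × 0.24 / 0.0006750 = 728.9 d
  layer 4 (clay): t_4 = 7.67 × 0.05 / 0.0006750 = 568.1 d
Total t = Σ t_i = 4249 days = 11.63 years.

11.6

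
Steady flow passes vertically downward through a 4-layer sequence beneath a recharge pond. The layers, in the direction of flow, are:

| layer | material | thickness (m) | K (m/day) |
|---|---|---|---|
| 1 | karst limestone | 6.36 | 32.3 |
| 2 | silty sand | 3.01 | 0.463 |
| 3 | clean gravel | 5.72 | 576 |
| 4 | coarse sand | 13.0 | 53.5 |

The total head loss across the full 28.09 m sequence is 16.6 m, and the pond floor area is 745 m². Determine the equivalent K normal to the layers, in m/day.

4.04

Flow is perpendicular to layering, so the layers act in series and the equivalent K is the thickness-weighted harmonic mean.
Total thickness L = 6.36 + 3.01 + 5.72 + 13.0 = 28.09 m.
Σ(b_i/K_i) = 6.36/32.3 + 3.01/0.463 + 5.72/576 + 13.0/53.5 = 6.951 d.
K_eq = L / Σ(b_i/K_i) = 28.09 / 6.951 = 4.041 m/day.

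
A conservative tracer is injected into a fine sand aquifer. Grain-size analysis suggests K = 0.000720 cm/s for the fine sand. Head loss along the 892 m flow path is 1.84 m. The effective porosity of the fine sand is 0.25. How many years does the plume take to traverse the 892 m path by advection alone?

476

Convert K: 0.000720 cm/s × 864 = 0.6221 m/day.
Hydraulic gradient i = Δh / L = 1.84 / 892 = 0.002063.
Darcy flux q = K · i = 0.6221 × 0.002063 = 0.001283 m/day.
Seepage velocity v = q / n_e = 0.001283 / 0.25 = 0.005133 m/day.
Travel time t = L / v = 892 / 0.005133 = 1.738e+05 days = 475.8 years.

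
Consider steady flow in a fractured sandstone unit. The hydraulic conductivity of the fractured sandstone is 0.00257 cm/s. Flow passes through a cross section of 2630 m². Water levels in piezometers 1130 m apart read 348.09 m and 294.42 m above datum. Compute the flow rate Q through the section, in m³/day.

277

Convert K: 0.00257 cm/s × 864 = 2.220 m/day.
Hydraulic gradient i = (348.09 − 294.42) / 1130 = 53.67 / 1130 = 0.04750.
Darcy's law: Q = K · A · i = 2.220 × 2630 × 0.04750 = 277.4 m³/day.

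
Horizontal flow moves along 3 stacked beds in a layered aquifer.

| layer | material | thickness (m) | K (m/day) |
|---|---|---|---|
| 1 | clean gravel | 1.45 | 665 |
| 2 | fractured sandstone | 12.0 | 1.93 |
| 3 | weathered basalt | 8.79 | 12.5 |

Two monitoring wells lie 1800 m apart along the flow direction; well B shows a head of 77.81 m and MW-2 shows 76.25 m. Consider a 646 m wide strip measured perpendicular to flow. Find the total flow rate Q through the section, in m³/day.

Flow is parallel to layering, so each bed carries its own Darcy discharge and the transmissivities add.
Σ(K_i·b_i) = 665×1.45 + 1.93×12.0 + 12.5×8.79 = 1097 m²/day.
Hydraulic gradient i = (77.81 − 76.25) / 1800 = 1.56 / 1800 = 0.0008667.
Q = Σ(K_i·b_i) · W · i = 1097 × 646 × 0.0008667 = 614.3 m³/day.

614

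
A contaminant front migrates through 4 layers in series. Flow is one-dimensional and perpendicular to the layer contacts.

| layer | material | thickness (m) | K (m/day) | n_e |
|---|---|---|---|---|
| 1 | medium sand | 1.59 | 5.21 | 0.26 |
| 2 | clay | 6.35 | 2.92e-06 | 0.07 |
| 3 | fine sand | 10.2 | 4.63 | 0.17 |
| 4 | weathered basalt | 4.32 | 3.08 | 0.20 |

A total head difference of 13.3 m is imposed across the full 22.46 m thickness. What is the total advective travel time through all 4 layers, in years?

1550

With flow normal to the layers, continuity requires the same specific discharge q through every layer.
Σ(b_i/K_i) = 1.59/5.21 + 6.35/2.92e-06 + 10.2/4.63 + 4.32/3.08 = 2.175e+06 d.
q = Δh / Σ(b_i/K_i) = 13.3 / 2.175e+06 = 6.116e-06 m/day.
In each layer the seepage velocity is v_i = q/n_i, so the layer transit time is t_i = b_i·n_i / q:
  layer 1 (medium sand): t_1 = 1.59 × 0.26 / 6.116e-06 = 67594 d
  layer 2 (clay): t_2 = 6.35 × 0.07 / 6.116e-06 = 72679 d
  layer 3 (fine sand): t_3 = 10.2 × 0.17 / 6.116e-06 = 2.835e+05 d
  layer 4 (weathered basalt): t_4 = 4.32 × 0.20 / 6.116e-06 = 1.413e+05 d
Total t = Σ t_i = 5.651e+05 days = 1547 years.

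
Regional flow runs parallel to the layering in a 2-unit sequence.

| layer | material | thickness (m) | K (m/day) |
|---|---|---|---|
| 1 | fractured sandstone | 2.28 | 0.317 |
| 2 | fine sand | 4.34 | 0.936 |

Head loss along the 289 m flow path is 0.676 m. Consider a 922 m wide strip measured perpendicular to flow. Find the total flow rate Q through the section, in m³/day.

10.3

Flow is parallel to layering, so each bed carries its own Darcy discharge and the transmissivities add.
Σ(K_i·b_i) = 0.317×2.28 + 0.936×4.34 = 4.785 m²/day.
Hydraulic gradient i = Δh / L = 0.676 / 289 = 0.002339.
Q = Σ(K_i·b_i) · W · i = 4.785 × 922 × 0.002339 = 10.32 m³/day.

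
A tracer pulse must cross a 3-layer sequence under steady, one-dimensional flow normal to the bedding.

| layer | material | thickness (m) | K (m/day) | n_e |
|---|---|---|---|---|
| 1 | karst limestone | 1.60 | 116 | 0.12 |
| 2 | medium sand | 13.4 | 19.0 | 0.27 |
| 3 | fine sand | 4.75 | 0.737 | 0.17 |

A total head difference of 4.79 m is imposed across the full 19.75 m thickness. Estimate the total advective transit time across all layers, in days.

6.91

With flow normal to the layers, continuity requires the same specific discharge q through every layer.
Σ(b_i/K_i) = 1.60/116 + 13.4/19.0 + 4.75/0.737 = 7.164 d.
q = Δh / Σ(b_i/K_i) = 4.79 / 7.164 = 0.6686 m/day.
In each layer the seepage velocity is v_i = q/n_i, so the layer transit time is t_i = b_i·n_i / q:
  layer 1 (karst limestone): t_1 = 1.60 × 0.12 / 0.6686 = 0.2872 d
  layer 2 (medium sand): t_2 = 13.4 × 0.27 / 0.6686 = 5.411 d
  layer 3 (fine sand): t_3 = 4.75 × 0.17 / 0.6686 = 1.208 d
Total t = Σ t_i = 6.906 days.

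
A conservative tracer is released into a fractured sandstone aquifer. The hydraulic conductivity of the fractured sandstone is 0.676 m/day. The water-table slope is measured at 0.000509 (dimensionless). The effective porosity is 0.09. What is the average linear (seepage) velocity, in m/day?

0.00382

Hydraulic gradient i = 0.000509.
Darcy flux q = K · i = 0.6760 × 0.0005090 = 0.0003441 m/day.
Seepage velocity v = q / n_e = 0.0003441 / 0.09 = 0.003823 m/day.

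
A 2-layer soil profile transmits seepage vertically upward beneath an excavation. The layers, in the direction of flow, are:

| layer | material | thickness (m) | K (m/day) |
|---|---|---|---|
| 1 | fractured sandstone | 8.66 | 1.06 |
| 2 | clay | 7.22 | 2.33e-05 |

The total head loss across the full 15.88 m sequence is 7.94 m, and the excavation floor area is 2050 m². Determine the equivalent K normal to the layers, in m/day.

5.12e-05

Flow is perpendicular to layering, so the layers act in series and the equivalent K is the thickness-weighted harmonic mean.
Total thickness L = 8.66 + 7.22 = 15.88 m.
Σ(b_i/K_i) = 8.66/1.06 + 7.22/2.33e-05 = 3.099e+05 d.
K_eq = L / Σ(b_i/K_i) = 15.88 / 3.099e+05 = 5.125e-05 m/day.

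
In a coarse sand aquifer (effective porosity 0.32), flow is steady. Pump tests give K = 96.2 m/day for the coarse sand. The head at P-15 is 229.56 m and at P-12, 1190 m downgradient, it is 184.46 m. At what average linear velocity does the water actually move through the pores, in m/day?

Hydraulic gradient i = (229.56 − 184.46) / 1190 = 45.1 / 1190 = 0.03790.
Darcy flux q = K · i = 96.20 × 0.03790 = 3.646 m/day.
Seepage velocity v = q / n_e = 3.646 / 0.32 = 11.39 m/day.

11.4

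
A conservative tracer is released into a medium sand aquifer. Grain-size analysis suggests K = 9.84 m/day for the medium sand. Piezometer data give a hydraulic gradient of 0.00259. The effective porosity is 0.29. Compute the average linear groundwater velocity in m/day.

0.0879

Hydraulic gradient i = 0.00259.
Darcy flux q = K · i = 9.840 × 0.002590 = 0.02549 m/day.
Seepage velocity v = q / n_e = 0.02549 / 0.29 = 0.08788 m/day.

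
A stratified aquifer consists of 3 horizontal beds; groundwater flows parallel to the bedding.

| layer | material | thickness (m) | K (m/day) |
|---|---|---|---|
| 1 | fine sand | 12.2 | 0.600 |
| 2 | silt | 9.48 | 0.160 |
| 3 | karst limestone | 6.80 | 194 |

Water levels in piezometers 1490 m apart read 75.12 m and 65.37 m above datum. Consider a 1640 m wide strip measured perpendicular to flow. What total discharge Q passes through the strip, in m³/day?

Flow is parallel to layering, so each bed carries its own Darcy discharge and the transmissivities add.
Σ(K_i·b_i) = 0.600×12.2 + 0.160×9.48 + 194×6.80 = 1328 m²/day.
Hydraulic gradient i = (75.12 − 65.37) / 1490 = 9.75 / 1490 = 0.006544.
Q = Σ(K_i·b_i) · W · i = 1328 × 1640 × 0.006544 = 14252 m³/day.

14300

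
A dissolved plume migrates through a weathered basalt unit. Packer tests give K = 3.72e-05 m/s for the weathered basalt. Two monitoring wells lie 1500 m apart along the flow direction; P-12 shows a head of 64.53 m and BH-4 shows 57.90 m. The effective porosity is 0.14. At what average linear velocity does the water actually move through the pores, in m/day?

Convert K: 3.72e-05 m/s × 86400 = 3.214 m/day.
Hydraulic gradient i = (64.53 − 57.90) / 1500 = 6.63 / 1500 = 0.004420.
Darcy flux q = K · i = 3.214 × 0.004420 = 0.01421 m/day.
Seepage velocity v = q / n_e = 0.01421 / 0.14 = 0.1015 m/day.

0.101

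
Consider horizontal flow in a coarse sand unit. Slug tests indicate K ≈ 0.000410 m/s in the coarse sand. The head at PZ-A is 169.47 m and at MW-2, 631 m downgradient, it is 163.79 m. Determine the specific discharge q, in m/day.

Convert K: 0.000410 m/s × 86400 = 35.42 m/day.
Hydraulic gradient i = (169.47 − 163.79) / 631 = 5.68 / 631 = 0.009002.
Specific discharge q = K · i = 35.42 × 0.009002 = 0.3189 m/day.

0.319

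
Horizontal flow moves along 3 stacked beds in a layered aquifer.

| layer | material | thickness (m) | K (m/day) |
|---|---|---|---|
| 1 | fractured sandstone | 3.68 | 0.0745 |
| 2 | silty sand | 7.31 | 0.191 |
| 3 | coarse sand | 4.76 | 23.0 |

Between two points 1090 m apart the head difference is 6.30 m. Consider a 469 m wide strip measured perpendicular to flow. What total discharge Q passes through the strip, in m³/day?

301

Flow is parallel to layering, so each bed carries its own Darcy discharge and the transmissivities add.
Σ(K_i·b_i) = 0.0745×3.68 + 0.191×7.31 + 23.0×4.76 = 111.2 m²/day.
Hydraulic gradient i = Δh / L = 6.30 / 1090 = 0.005780.
Q = Σ(K_i·b_i) · W · i = 111.2 × 469 × 0.005780 = 301.3 m³/day.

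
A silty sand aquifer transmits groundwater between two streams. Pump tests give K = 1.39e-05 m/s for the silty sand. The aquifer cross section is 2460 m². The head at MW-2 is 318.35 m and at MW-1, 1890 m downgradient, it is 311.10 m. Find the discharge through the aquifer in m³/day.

11.3

Convert K: 1.39e-05 m/s × 86400 = 1.201 m/day.
Hydraulic gradient i = (318.35 − 311.10) / 1890 = 7.25 / 1890 = 0.003836.
Darcy's law: Q = K · A · i = 1.201 × 2460 × 0.003836 = 11.33 m³/day.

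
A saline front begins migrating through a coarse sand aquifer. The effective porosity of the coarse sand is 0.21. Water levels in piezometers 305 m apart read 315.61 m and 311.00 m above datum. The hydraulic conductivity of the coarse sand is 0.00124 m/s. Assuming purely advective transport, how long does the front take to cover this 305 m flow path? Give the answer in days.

Convert K: 0.00124 m/s × 86400 = 107.1 m/day.
Hydraulic gradient i = (315.61 − 311.00) / 305 = 4.61 / 305 = 0.01511.
Darcy flux q = K · i = 107.1 × 0.01511 = 1.619 m/day.
Seepage velocity v = q / n_e = 1.619 / 0.21 = 7.711 m/day.
Travel time t = L / v = 305 / 7.711 = 39.55 days.

39.6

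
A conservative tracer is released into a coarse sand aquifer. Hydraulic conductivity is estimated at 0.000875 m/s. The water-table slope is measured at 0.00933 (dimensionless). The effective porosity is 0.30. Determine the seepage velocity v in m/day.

2.35

Convert K: 0.000875 m/s × 86400 = 75.60 m/day.
Hydraulic gradient i = 0.00933.
Darcy flux q = K · i = 75.60 × 0.009330 = 0.7053 m/day.
Seepage velocity v = q / n_e = 0.7053 / 0.30 = 2.351 m/day.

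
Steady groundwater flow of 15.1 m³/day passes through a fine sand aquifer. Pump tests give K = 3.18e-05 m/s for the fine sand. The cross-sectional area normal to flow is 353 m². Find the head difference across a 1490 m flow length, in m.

Convert K: 3.18e-05 m/s × 86400 = 2.748 m/day.
From Q = K·A·i, i = Q / (K·A) = 15.1 / (2.748 × 353.0) = 0.01557.
Head loss Δh = i · L = 0.01557 × 1490 = 23.20 m.

23.2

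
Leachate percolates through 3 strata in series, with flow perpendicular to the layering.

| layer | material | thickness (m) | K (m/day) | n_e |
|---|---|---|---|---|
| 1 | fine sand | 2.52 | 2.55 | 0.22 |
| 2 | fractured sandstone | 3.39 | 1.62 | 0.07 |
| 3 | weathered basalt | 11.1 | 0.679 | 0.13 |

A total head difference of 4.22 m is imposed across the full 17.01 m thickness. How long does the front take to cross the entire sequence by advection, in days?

10.3

With flow normal to the layers, continuity requires the same specific discharge q through every layer.
Σ(b_i/K_i) = 2.52/2.55 + 3.39/1.62 + 11.1/0.679 = 19.43 d.
q = Δh / Σ(b_i/K_i) = 4.22 / 19.43 = 0.2172 m/day.
In each layer the seepage velocity is v_i = q/n_i, so the layer transit time is t_i = b_i·n_i / q:
  layer 1 (fine sand): t_1 = 2.52 × 0.22 / 0.2172 = 2.552 d
  layer 2 (fractured sandstone): t_2 = 3.39 × 0.07 / 0.2172 = 1.093 d
  layer 3 (weathered basalt): t_3 = 11.1 × 0.13 / 0.2172 = 6.643 d
Total t = Σ t_i = 10.29 days.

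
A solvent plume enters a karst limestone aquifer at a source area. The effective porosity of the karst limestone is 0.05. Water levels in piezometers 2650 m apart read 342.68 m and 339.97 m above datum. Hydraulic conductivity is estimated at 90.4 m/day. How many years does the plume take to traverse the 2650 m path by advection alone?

Hydraulic gradient i = (342.68 − 339.97) / 2650 = 2.71 / 2650 = 0.001023.
Darcy flux q = K · i = 90.40 × 0.001023 = 0.09245 m/day.
Seepage velocity v = q / n_e = 0.09245 / 0.05 = 1.849 m/day.
Travel time t = L / v = 2650 / 1.849 = 1433 days = 3.924 years.

3.92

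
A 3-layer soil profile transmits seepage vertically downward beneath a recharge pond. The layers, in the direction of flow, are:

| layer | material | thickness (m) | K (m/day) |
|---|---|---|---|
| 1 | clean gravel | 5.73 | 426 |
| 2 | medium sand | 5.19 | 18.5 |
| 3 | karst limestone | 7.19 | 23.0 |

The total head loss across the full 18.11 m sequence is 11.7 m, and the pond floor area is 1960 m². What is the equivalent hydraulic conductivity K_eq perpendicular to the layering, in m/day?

Flow is perpendicular to layering, so the layers act in series and the equivalent K is the thickness-weighted harmonic mean.
Total thickness L = 5.73 + 5.19 + 7.19 = 18.11 m.
Σ(b_i/K_i) = 5.73/426 + 5.19/18.5 + 7.19/23.0 = 0.6066 d.
K_eq = L / Σ(b_i/K_i) = 18.11 / 0.6066 = 29.85 m/day.

29.9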